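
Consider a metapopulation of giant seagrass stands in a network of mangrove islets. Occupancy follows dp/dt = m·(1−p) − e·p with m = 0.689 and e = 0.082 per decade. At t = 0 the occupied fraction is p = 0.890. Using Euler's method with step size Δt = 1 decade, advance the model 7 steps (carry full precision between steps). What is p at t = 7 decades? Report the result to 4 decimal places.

0.8936

Update rule: p ← p + [m·(1−p) − e·p]·Δt with Δt = 1.
t = 1: p = 0.89000 + (+0.00281) = 0.89281
t = 2: p = 0.89281 + (+0.00064) = 0.89345
t = 3: p = 0.89345 + (+0.00015) = 0.89360
t = 4: p = 0.89360 + (+0.00003) = 0.89363
t = 5: p = 0.89363 + (+0.00001) = 0.89364
t = 6: p = 0.89364 + (+0.00000) = 0.89364
t = 7: p = 0.89364 + (+0.00000) = 0.89364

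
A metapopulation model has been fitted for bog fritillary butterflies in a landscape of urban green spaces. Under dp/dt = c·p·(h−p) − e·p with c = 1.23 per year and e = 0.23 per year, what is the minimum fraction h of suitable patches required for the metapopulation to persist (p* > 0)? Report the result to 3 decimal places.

p* = h − e/c is positive only when h > e/c.
h_min = e/c = 0.23/1.23 = 0.1870.

0.187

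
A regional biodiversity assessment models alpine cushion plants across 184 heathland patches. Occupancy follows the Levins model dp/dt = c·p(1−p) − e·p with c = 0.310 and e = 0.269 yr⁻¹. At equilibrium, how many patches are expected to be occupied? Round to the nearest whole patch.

p* = 1 − e/c = 1 − 0.269/0.310 = 0.1323.
Expected occupied patches = N × p* = 184 × 0.1323 = 24.34 ≈ 24.

24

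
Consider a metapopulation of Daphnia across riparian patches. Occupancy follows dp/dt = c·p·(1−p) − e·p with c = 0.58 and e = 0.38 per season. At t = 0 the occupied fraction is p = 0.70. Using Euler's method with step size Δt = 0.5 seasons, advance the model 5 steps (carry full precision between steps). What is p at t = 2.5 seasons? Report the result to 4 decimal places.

Update rule: p ← p + [c·p·(1−p) − e·p]·Δt with Δt = 0.5.
step 1: Δp = -0.07210, p = 0.62790
step 2: Δp = -0.05154, p = 0.57636
step 3: Δp = -0.03870, p = 0.53766
step 4: Δp = -0.03007, p = 0.50759
step 5: Δp = -0.02396, p = 0.48363

0.4836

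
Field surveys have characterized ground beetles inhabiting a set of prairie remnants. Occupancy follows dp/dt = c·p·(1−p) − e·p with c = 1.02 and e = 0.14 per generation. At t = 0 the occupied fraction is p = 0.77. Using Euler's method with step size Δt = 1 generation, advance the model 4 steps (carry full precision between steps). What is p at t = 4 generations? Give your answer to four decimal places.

0.8627

Update rule: p ← p + [c·p·(1−p) − e·p]·Δt with Δt = 1.
t = 1: p = 0.77000 + (+0.07284) = 0.84284
t = 2: p = 0.84284 + (+0.01711) = 0.85995
t = 3: p = 0.85995 + (+0.00245) = 0.86240
t = 4: p = 0.86240 + (+0.00030) = 0.86270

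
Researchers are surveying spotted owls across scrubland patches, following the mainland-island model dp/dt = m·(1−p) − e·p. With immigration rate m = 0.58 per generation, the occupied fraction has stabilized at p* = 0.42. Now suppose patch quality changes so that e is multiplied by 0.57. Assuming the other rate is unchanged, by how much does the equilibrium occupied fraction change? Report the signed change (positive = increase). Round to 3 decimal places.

Balance m(1−p*) = e·p* gives e = m(1−p*)/p* = 0.58×0.58000/0.42000 = 0.80095.
New p* = m/(m+e) = 0.58000/(0.58000+0.45654) = 0.55955.
Δp* = 0.55955 − 0.42000 = +0.13955.

0.140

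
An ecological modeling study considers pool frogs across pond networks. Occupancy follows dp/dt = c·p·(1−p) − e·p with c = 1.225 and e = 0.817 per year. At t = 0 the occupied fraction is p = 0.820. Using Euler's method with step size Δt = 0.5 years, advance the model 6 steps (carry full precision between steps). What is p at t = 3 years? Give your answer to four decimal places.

Update rule: p ← p + [c·p·(1−p) − e·p]·Δt with Δt = 0.5.
step 1: Δp = -0.24456, p = 0.57544
step 2: Δp = -0.08543, p = 0.49001
step 3: Δp = -0.04710, p = 0.44290
step 4: Δp = -0.02980, p = 0.41311
step 5: Δp = -0.02025, p = 0.39285
step 6: Δp = -0.01439, p = 0.37847

0.3785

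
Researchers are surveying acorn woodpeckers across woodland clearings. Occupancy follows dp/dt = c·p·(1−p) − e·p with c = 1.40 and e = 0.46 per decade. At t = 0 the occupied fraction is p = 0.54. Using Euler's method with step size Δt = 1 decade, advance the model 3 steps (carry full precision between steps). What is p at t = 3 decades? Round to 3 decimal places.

0.671

Update rule: p ← p + [c·p·(1−p) − e·p]·Δt with Δt = 1.
t = 1: p = 0.54000 + (+0.09936) = 0.63936
t = 2: p = 0.63936 + (+0.02870) = 0.66806
t = 3: p = 0.66806 + (+0.00315) = 0.67121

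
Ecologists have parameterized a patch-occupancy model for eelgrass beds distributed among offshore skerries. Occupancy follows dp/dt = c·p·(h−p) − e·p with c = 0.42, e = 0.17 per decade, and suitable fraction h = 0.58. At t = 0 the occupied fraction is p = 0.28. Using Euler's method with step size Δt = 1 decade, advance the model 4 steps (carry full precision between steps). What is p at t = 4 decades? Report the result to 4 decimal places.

Update rule: p ← p + [c·p·(h−p) − e·p]·Δt with Δt = 1.
step 1: Δp = -0.01232, p = 0.26768
step 2: Δp = -0.01039, p = 0.25729
step 3: Δp = -0.00887, p = 0.24842
step 4: Δp = -0.00764, p = 0.24079

0.2408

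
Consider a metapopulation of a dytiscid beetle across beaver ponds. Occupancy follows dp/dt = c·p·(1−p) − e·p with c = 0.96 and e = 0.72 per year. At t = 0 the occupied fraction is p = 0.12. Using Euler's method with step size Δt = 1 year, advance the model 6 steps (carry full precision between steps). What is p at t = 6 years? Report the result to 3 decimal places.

0.201

Update rule: p ← p + [c·p·(1−p) − e·p]·Δt with Δt = 1.
  1  |  dp/dt·Δt = +0.014976  |  p_1 = 0.134976
  2  |  dp/dt·Δt = +0.014904  |  p_2 = 0.149880
  3  |  dp/dt·Δt = +0.014406  |  p_3 = 0.164286
  4  |  dp/dt·Δt = +0.013518  |  p_4 = 0.177805
  5  |  dp/dt·Δt = +0.012323  |  p_5 = 0.190128
  6  |  dp/dt·Δt = +0.010928  |  p_6 = 0.201056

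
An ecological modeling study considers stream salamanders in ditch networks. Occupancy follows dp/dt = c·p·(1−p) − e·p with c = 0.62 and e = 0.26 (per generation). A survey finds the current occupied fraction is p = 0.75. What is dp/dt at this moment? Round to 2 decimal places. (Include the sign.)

-0.08

Colonization term: c·p·(1−p) = 0.62×0.75×0.2500 = 0.11625.
Extinction term: e·p = 0.19500.
dp/dt = 0.11625 − 0.19500 = -0.07875.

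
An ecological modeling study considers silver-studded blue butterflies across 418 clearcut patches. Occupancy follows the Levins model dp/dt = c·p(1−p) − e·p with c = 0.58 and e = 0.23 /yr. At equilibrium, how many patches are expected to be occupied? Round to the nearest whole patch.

p* = 1 − e/c = 1 − 0.23/0.58 = 0.6034.
Expected occupied patches = N × p* = 418 × 0.6034 = 252.24 ≈ 252.

252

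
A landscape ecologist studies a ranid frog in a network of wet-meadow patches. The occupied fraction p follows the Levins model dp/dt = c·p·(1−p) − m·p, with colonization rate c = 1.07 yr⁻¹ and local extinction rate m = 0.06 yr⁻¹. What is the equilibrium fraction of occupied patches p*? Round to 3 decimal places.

0.944

Setting dp/dt = 0 and dividing through by p* gives c·(1−p*) = m.
So p* = 1 − m/c = 1 − 0.06/1.07 = 1 − 0.0561 = 0.9439.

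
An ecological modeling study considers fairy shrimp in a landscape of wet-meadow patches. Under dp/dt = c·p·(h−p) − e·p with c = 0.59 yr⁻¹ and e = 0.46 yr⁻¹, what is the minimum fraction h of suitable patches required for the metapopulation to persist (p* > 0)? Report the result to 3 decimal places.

0.780

p* = h − e/c is positive only when h > e/c.
h_min = e/c = 0.46/0.59 = 0.7797.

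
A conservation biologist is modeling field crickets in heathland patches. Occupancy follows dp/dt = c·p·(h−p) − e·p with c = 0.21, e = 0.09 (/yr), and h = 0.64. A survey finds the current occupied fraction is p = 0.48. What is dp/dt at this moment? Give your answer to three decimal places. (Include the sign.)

-0.027

Colonization term: c·p·(h−p) = 0.21×0.48×0.1600 = 0.01613.
Extinction term: e·p = 0.04320.
dp/dt = 0.01613 − 0.04320 = -0.02707.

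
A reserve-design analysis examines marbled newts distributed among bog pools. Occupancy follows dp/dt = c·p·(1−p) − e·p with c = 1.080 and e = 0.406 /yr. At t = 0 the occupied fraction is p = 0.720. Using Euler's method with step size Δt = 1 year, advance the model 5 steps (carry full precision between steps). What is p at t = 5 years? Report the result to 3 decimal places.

0.624

Update rule: p ← p + [c·p·(1−p) − e·p]·Δt with Δt = 1.
t = 1: p = 0.72000 + (-0.07459) = 0.64541
t = 2: p = 0.64541 + (-0.01487) = 0.63054
t = 3: p = 0.63054 + (-0.00440) = 0.62614
t = 4: p = 0.62614 + (-0.00139) = 0.62474
t = 5: p = 0.62474 + (-0.00045) = 0.62429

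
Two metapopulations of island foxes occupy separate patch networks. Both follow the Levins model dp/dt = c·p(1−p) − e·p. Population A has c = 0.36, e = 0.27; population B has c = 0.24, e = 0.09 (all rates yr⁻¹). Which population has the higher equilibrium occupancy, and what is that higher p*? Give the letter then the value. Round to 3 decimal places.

B, 0.625

A: p*_A = 1 − 0.27/0.36 = 0.2500.
B: p*_B = 1 − 0.09/0.24 = 0.6250.
B is higher at 0.6250.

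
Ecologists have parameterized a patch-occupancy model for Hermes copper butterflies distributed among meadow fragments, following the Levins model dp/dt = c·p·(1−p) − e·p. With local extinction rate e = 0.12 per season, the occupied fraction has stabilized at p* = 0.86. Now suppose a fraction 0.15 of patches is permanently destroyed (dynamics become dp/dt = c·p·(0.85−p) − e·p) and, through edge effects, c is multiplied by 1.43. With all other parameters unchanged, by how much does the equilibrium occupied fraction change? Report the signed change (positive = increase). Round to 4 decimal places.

-0.1079

Balance c(1−p*) = e gives c = e/(1 − 0.86000) = 0.12/0.14000 = 0.85714.
New p* = 0.85 − e/c = 0.85 − 0.12000/1.22571 = 0.75210.
Δp* = 0.75210 − 0.86000 = -0.10790.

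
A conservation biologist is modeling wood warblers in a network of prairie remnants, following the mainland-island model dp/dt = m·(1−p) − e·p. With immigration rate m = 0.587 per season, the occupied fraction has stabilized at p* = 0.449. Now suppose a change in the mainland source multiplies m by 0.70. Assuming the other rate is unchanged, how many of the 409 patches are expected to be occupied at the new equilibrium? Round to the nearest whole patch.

Balance m(1−p*) = e·p* gives e = m(1−p*)/p* = 0.587×0.55100/0.44900 = 0.72035.
New p* = m/(m+e) = 0.41090/(0.41090+0.72035) = 0.36323.
Expected occupied = 409 × 0.36323 = 148.56 ≈ 149.

149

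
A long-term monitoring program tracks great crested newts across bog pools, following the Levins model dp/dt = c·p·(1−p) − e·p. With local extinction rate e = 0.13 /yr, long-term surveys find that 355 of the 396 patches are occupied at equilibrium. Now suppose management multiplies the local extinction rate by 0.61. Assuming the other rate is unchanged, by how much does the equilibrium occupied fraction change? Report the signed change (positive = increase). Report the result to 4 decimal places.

Observed p* = 355/396 = 0.89646.
Balance c(1−p*) = e gives c = e/(1 − 0.89646) = 0.13/0.10354 = 1.25555.
New p* = 1 − e/c = 1 − 0.07930/1.25555 = 0.93684.
Δp* = 0.93684 − 0.89646 = +0.04038.

0.0404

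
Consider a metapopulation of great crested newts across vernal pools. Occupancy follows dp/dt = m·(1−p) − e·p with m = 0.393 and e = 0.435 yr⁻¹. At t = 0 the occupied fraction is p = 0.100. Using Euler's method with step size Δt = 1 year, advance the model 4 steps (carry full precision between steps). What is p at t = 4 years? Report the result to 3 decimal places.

0.474

Update rule: p ← p + [m·(1−p) − e·p]·Δt with Δt = 1.
step 1: Δp = +0.31020, p = 0.41020
step 2: Δp = +0.05335, p = 0.46355
step 3: Δp = +0.00918, p = 0.47273
step 4: Δp = +0.00158, p = 0.47431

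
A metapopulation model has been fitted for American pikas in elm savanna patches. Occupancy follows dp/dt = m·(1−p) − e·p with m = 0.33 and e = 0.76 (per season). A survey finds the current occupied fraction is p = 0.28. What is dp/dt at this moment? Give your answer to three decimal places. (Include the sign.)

Colonization term: m·(1−p) = 0.33×0.7200 = 0.23760.
Extinction term: e·p = 0.21280.
dp/dt = 0.23760 − 0.21280 = 0.02480.

0.025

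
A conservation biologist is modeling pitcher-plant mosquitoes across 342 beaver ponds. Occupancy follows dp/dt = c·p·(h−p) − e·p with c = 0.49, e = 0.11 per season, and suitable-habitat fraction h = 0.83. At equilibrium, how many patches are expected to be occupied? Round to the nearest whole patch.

207

p* = h − e/c = 0.83 − 0.2245 = 0.6055.
Expected occupied patches = N × p* = 342 × 0.6055 = 207.08 ≈ 207.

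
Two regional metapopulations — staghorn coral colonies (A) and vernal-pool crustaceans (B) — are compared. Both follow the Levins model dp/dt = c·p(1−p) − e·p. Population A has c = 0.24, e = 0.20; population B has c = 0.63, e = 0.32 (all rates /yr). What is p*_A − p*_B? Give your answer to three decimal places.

A: p*_A = 1 − 0.20/0.24 = 0.1667.
B: p*_B = 1 − 0.32/0.63 = 0.4921.
p*_A − p*_B = 0.1667 − 0.4921 = -0.3254.

-0.325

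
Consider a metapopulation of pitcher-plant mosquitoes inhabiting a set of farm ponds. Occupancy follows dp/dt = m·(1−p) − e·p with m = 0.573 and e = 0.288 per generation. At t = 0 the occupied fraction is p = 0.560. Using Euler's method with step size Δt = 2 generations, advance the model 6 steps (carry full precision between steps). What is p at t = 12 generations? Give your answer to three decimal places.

0.651

Update rule: p ← p + [m·(1−p) − e·p]·Δt with Δt = 2.
  1  |  dp/dt·Δt = +0.181680  |  p_1 = 0.741680
  2  |  dp/dt·Δt = -0.131173  |  p_2 = 0.610507
  3  |  dp/dt·Δt = +0.094707  |  p_3 = 0.705214
  4  |  dp/dt·Δt = -0.068378  |  p_4 = 0.636836
  5  |  dp/dt·Δt = +0.049369  |  p_5 = 0.686205
  6  |  dp/dt·Δt = -0.035645  |  p_6 = 0.650560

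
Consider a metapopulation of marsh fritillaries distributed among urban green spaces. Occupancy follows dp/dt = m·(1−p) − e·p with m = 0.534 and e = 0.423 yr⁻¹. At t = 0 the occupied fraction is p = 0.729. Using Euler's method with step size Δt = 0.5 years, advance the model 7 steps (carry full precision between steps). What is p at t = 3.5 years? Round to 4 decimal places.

0.5598

Update rule: p ← p + [m·(1−p) − e·p]·Δt with Δt = 0.5.
p: 0.72900 → 0.64717  (Δp = -0.08183)
p: 0.64717 → 0.60450  (Δp = -0.04267)
p: 0.60450 → 0.58225  (Δp = -0.02225)
p: 0.58225 → 0.57064  (Δp = -0.01161)
p: 0.57064 → 0.56459  (Δp = -0.00605)
p: 0.56459 → 0.56143  (Δp = -0.00316)
p: 0.56143 → 0.55979  (Δp = -0.00165)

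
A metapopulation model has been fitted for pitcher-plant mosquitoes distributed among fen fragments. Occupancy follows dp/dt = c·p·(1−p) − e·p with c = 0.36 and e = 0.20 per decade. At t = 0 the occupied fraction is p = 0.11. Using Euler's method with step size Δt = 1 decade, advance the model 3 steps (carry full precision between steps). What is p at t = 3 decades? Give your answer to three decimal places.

0.153

Update rule: p ← p + [c·p·(1−p) − e·p]·Δt with Δt = 1.
p: 0.11000 → 0.12324  (Δp = +0.01324)
p: 0.12324 → 0.13749  (Δp = +0.01425)
p: 0.13749 → 0.15269  (Δp = +0.01519)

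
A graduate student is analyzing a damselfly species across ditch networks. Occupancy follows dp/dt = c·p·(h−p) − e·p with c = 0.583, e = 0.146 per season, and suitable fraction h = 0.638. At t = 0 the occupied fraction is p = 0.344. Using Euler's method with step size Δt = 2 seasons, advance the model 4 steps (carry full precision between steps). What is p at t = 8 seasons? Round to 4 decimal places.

Update rule: p ← p + [c·p·(h−p) − e·p]·Δt with Δt = 2.
  1  |  dp/dt·Δt = +0.017477  |  p_1 = 0.361477
  2  |  dp/dt·Δt = +0.010998  |  p_2 = 0.372475
  3  |  dp/dt·Δt = +0.006556  |  p_3 = 0.379031
  4  |  dp/dt·Δt = +0.003774  |  p_4 = 0.382806

0.3828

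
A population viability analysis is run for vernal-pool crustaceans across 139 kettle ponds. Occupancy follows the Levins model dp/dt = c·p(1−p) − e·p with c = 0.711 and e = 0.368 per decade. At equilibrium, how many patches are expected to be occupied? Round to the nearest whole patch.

67

p* = 1 − e/c = 1 − 0.368/0.711 = 0.4824.
Expected occupied patches = N × p* = 139 × 0.4824 = 67.06 ≈ 67.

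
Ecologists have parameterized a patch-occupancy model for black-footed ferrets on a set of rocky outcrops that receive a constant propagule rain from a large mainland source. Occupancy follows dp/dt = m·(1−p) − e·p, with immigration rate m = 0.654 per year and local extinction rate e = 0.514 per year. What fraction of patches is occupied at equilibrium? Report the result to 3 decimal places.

Setting dp/dt = 0: m − m·p* = e·p*, so m = (m+e)·p*.
p* = m/(m+e) = 0.654/(0.654+0.514) = 0.654/1.1680 = 0.5599.

0.560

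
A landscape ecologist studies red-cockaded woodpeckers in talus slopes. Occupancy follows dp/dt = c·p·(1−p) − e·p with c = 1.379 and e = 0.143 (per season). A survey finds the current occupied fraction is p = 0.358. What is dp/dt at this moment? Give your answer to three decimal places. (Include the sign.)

0.266

Colonization term: c·p·(1−p) = 1.379×0.358×0.6420 = 0.31694.
Extinction term: e·p = 0.05119.
dp/dt = 0.31694 − 0.05119 = 0.26575.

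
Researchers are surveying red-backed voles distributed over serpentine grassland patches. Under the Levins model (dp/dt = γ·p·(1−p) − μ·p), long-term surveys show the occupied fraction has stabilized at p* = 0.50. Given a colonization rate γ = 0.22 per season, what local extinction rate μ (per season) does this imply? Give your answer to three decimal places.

0.110

At equilibrium γ(1−p*) = μ.
μ = 0.22 × (1 − 0.50) = 0.22 × 0.5000 = 0.1100.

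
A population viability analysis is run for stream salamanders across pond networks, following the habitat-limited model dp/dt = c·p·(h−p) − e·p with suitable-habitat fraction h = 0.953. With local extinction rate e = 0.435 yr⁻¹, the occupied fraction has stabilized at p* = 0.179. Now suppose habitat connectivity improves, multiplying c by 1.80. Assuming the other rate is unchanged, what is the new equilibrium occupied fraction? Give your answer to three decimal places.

0.523

Balance c(h−p*) = e gives c = e/(0.953 − 0.17900) = 0.435/0.77400 = 0.56202.
New p* = 0.953 − e/c = 0.953 − 0.43500/1.01164 = 0.52301.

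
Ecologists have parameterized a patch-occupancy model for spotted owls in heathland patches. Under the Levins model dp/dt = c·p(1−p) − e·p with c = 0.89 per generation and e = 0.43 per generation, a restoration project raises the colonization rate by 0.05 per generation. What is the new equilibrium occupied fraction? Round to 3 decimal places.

Before: p* = 1 − 0.43/0.89 = 0.5169.
After the change, c = 0.94, e = 0.43, so p* = 1 − 0.43/0.94 = 0.5426.

0.543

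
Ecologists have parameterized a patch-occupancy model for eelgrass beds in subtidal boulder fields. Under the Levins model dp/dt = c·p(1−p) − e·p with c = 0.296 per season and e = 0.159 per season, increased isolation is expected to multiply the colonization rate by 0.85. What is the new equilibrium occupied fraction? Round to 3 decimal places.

Before: p* = 1 − 0.159/0.296 = 0.4628.
After the change, c = 0.2516, e = 0.159, so p* = 1 − 0.159/0.2516 = 0.3680.

0.368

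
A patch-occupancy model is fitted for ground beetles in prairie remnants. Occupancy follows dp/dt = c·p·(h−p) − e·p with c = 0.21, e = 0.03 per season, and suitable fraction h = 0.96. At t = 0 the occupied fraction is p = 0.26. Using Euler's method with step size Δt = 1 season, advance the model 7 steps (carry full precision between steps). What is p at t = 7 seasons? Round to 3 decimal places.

Update rule: p ← p + [c·p·(h−p) − e·p]·Δt with Δt = 1.
  1  |  dp/dt·Δt = +0.030420  |  p_1 = 0.290420
  2  |  dp/dt·Δt = +0.032124  |  p_2 = 0.322544
  3  |  dp/dt·Δt = +0.033501  |  p_3 = 0.356045
  4  |  dp/dt·Δt = +0.034476  |  p_4 = 0.390521
  5  |  dp/dt·Δt = +0.034987  |  p_5 = 0.425508
  6  |  dp/dt·Δt = +0.034995  |  p_6 = 0.460503
  7  |  dp/dt·Δt = +0.034489  |  p_7 = 0.494992

0.495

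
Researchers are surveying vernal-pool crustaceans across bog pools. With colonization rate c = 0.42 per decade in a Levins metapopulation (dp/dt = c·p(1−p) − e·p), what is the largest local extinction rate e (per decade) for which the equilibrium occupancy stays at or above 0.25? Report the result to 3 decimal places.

1 − e/c ≥ 0.25 ⇒ e ≤ c(1 − 0.25) = 0.42 × 0.7500.
e_max = 0.3150.

0.315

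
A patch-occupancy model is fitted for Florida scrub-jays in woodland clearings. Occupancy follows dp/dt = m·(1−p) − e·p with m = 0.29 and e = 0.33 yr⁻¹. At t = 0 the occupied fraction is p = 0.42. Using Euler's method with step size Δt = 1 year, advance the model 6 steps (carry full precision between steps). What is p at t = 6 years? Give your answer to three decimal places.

0.468

Update rule: p ← p + [m·(1−p) − e·p]·Δt with Δt = 1.
t = 1: p = 0.42000 + (+0.02960) = 0.44960
t = 2: p = 0.44960 + (+0.01125) = 0.46085
t = 3: p = 0.46085 + (+0.00427) = 0.46512
t = 4: p = 0.46512 + (+0.00162) = 0.46675
t = 5: p = 0.46675 + (+0.00062) = 0.46736
t = 6: p = 0.46736 + (+0.00023) = 0.46760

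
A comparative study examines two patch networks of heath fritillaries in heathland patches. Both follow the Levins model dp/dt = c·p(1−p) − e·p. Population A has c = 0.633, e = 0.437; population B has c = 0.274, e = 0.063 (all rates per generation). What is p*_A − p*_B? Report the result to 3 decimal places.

A: p*_A = 1 − 0.437/0.633 = 0.3096.
B: p*_B = 1 − 0.063/0.274 = 0.7701.
p*_A − p*_B = 0.3096 − 0.7701 = -0.4604.

-0.460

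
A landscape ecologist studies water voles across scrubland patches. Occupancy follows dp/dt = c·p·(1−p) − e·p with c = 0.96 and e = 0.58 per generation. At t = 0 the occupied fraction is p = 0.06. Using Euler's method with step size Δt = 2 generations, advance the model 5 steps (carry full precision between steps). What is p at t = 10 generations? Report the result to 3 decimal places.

Update rule: p ← p + [c·p·(1−p) − e·p]·Δt with Δt = 2.
t = 2: p = 0.06000 + (+0.03869) = 0.09869
t = 4: p = 0.09869 + (+0.05630) = 0.15499
t = 6: p = 0.15499 + (+0.07167) = 0.22666
t = 8: p = 0.22666 + (+0.07362) = 0.30028
t = 10: p = 0.30028 + (+0.05509) = 0.35537

0.355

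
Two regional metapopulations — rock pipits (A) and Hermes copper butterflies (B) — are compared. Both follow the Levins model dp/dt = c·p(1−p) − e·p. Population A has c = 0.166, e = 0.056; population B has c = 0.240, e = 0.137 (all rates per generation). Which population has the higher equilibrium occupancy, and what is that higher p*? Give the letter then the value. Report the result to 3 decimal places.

A, 0.663

A: p*_A = 1 − 0.056/0.166 = 0.6627.
B: p*_B = 1 − 0.137/0.240 = 0.4292.
A is higher at 0.6627.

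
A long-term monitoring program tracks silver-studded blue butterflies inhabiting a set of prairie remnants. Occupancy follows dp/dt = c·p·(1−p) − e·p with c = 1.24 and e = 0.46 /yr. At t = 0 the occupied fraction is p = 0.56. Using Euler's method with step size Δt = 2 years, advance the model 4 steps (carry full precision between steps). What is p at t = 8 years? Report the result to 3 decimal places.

0.624

Update rule: p ← p + [c·p·(1−p) − e·p]·Δt with Δt = 2.
  1  |  dp/dt·Δt = +0.095872  |  p_1 = 0.655872
  2  |  dp/dt·Δt = -0.043657  |  p_2 = 0.612215
  3  |  dp/dt·Δt = +0.025533  |  p_3 = 0.637748
  4  |  dp/dt·Δt = -0.013785  |  p_4 = 0.623963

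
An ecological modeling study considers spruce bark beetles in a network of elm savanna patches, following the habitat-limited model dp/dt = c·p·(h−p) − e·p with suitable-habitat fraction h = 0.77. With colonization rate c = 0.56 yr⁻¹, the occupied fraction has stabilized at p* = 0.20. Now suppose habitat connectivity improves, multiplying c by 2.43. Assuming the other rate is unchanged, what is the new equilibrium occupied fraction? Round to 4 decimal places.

Balance c(h−p*) = e gives e = 0.56×(0.77 − 0.20000) = 0.31920.
New p* = 0.77 − e/c = 0.77 − 0.31920/1.36080 = 0.53543.

0.5354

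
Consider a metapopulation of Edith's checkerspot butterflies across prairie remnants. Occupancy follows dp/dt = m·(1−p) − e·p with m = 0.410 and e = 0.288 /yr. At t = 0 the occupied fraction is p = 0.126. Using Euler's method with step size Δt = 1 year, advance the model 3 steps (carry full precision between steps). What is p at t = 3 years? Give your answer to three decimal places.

Update rule: p ← p + [m·(1−p) − e·p]·Δt with Δt = 1.
step 1: Δp = +0.32205, p = 0.44805
step 2: Δp = +0.09726, p = 0.54531
step 3: Δp = +0.02937, p = 0.57468

0.575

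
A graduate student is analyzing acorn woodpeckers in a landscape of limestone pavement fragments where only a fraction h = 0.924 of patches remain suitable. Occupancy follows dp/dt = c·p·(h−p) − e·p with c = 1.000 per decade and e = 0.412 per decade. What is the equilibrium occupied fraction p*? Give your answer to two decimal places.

Setting dp/dt = 0 and dividing by p* gives c·(h−p*) = e.
So p* = h − e/c = 0.924 − 0.412/1.000 = 0.924 − 0.4120 = 0.5120.

0.51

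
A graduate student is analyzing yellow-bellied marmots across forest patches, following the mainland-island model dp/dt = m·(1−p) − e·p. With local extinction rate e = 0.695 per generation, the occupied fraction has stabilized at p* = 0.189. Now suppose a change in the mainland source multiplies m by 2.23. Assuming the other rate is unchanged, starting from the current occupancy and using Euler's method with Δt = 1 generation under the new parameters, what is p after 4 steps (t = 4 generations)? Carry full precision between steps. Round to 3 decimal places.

Balance m(1−p*) = e·p* gives m = e·p*/(1−p*) = 0.695×0.18900/0.81100 = 0.16197.
Starting from p₀ = 0.18900; update p ← p + (dp/dt)·Δt with the new parameters.
t = 1: p = 0.18900 + (+0.16157) = 0.35057
t = 2: p = 0.35057 + (-0.00908) = 0.34149
t = 3: p = 0.34149 + (+0.00051) = 0.34200
t = 4: p = 0.34200 + (-0.00003) = 0.34197

0.342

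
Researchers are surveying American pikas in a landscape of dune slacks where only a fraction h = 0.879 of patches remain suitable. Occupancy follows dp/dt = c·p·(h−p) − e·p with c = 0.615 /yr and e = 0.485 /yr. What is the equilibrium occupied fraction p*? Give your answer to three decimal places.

0.090

Setting dp/dt = 0 and dividing by p* gives c·(h−p*) = e.
So p* = h − e/c = 0.879 − 0.485/0.615 = 0.879 − 0.7886 = 0.0904.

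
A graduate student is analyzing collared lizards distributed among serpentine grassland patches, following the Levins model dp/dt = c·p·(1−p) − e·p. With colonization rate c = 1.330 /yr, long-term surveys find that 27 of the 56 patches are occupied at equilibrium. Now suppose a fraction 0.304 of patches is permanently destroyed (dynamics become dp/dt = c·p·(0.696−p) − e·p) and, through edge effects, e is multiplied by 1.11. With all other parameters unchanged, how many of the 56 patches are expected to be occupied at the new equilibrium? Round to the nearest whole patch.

Observed p* = 27/56 = 0.48214.
Balance c(1−p*) = e gives e = 1.330×(1 − 0.48214) = 0.68875.
New p* = 0.696 − e/c = 0.696 − 0.76451/1.33000 = 0.12118.
Expected occupied = 56 × 0.12118 = 6.79 ≈ 7.

7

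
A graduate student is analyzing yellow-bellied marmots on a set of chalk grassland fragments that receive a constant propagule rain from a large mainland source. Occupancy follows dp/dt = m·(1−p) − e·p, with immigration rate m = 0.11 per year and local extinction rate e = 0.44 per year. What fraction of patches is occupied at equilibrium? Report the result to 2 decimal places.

0.20

At equilibrium the propagule rain into empty patches balances local extinction: m(1−p*) = e·p*.
p* = m/(m+e) = 0.11/(0.11+0.44) = 0.11/0.5500 = 0.2000.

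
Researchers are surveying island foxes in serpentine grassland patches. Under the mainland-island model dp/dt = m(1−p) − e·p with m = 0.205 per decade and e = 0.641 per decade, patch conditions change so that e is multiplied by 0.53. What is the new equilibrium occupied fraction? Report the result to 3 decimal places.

Before: p* = 0.205/(0.205+0.641) = 0.2423.
After: m = 0.205, e = 0.33973; p* = 0.205/0.5447 = 0.3763.

0.376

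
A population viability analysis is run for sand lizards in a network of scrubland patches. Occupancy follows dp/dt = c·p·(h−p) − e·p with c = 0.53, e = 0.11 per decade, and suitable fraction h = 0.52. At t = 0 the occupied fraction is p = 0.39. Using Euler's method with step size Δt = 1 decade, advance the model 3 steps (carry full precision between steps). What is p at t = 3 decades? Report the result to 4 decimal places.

Update rule: p ← p + [c·p·(h−p) − e·p]·Δt with Δt = 1.
step 1: Δp = -0.01603, p = 0.37397
step 2: Δp = -0.01219, p = 0.36178
step 3: Δp = -0.00946, p = 0.35232

0.3523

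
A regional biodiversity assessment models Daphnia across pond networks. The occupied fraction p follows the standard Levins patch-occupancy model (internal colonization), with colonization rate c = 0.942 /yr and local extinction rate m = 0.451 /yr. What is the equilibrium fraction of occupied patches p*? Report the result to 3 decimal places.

0.521

At equilibrium, colonization balances extinction: c·p*·(1−p*) = m·p*.
So p* = 1 − m/c = 1 − 0.451/0.942 = 1 − 0.4788 = 0.5212.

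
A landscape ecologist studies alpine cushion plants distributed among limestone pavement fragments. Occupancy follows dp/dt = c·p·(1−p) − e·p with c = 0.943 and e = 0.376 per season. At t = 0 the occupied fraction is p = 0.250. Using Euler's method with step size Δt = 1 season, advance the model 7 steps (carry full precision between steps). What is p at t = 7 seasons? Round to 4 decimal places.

0.5952

Update rule: p ← p + [c·p·(1−p) − e·p]·Δt with Δt = 1.
p: 0.25000 → 0.33281  (Δp = +0.08281)
p: 0.33281 → 0.41707  (Δp = +0.08425)
p: 0.41707 → 0.48951  (Δp = +0.07245)
p: 0.48951 → 0.54110  (Δp = +0.05159)
p: 0.54110 → 0.57181  (Δp = +0.03070)
p: 0.57181 → 0.58769  (Δp = +0.01589)
p: 0.58769 → 0.59522  (Δp = +0.00753)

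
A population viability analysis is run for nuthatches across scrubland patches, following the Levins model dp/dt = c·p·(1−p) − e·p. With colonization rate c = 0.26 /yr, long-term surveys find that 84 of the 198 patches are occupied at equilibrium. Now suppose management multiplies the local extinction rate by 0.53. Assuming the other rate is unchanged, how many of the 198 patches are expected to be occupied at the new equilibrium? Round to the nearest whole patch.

138

Observed p* = 84/198 = 0.42424.
Balance c(1−p*) = e gives e = 0.26×(1 − 0.42424) = 0.14970.
New p* = 1 − e/c = 1 − 0.07934/0.26000 = 0.69485.
Expected occupied = 198 × 0.69485 = 137.58 ≈ 138.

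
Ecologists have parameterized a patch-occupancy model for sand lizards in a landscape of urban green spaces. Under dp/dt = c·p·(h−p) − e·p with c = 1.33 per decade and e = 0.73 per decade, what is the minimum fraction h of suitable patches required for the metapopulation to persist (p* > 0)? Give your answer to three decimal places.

0.549

p* = h − e/c is positive only when h > e/c.
h_min = e/c = 0.73/1.33 = 0.5489.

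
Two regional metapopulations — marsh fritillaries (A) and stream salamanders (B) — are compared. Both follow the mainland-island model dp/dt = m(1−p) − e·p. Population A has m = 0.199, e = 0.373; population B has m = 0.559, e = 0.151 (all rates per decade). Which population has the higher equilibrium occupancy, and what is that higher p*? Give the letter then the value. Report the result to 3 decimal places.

A: p*_A = m/(m+e) = 0.199/0.5720 = 0.3479.
B: p*_B = 0.559/0.7100 = 0.7873.
B is higher at 0.7873.

B, 0.787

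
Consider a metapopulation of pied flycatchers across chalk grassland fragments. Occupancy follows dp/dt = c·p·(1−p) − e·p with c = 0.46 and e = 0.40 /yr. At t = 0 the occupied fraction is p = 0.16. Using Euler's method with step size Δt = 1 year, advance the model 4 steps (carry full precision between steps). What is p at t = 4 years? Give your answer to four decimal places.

0.1523

Update rule: p ← p + [c·p·(1−p) − e·p]·Δt with Δt = 1.
t = 1: p = 0.16000 + (-0.00218) = 0.15782
t = 2: p = 0.15782 + (-0.00199) = 0.15584
t = 3: p = 0.15584 + (-0.00182) = 0.15401
t = 4: p = 0.15401 + (-0.00167) = 0.15234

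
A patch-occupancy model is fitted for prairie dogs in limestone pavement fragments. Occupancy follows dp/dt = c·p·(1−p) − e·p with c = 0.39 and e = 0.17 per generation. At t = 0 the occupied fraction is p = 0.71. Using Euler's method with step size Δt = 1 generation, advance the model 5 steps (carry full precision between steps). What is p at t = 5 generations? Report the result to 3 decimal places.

Update rule: p ← p + [c·p·(1−p) − e·p]·Δt with Δt = 1.
step 1: Δp = -0.04040, p = 0.66960
step 2: Δp = -0.02755, p = 0.64205
step 3: Δp = -0.01952, p = 0.62253
step 4: Δp = -0.01419, p = 0.60835
step 5: Δp = -0.01050, p = 0.59785

0.598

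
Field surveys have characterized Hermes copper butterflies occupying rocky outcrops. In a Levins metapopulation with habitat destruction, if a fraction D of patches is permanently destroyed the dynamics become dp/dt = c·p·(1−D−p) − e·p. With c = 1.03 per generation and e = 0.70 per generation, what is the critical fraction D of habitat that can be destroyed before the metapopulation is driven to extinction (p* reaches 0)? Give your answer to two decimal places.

The nontrivial equilibrium is p* = (1−D) − e/c; extinction occurs when this hits zero.
So D_crit = 1 − e/c = 1 − 0.70/1.03 = 1 − 0.6796 = 0.3204.
Note this equals the original equilibrium occupancy — the Levins extinction-debt result.

0.32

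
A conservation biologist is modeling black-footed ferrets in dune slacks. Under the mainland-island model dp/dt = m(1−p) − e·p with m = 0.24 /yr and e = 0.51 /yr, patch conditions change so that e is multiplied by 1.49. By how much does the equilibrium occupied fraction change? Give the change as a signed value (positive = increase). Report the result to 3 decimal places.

-0.080

Before: p* = 0.24/(0.24+0.51) = 0.3200.
After: m = 0.24, e = 0.7599; p* = 0.24/0.9999 = 0.2400.
Δp* = 0.2400 − 0.3200 = -0.0800.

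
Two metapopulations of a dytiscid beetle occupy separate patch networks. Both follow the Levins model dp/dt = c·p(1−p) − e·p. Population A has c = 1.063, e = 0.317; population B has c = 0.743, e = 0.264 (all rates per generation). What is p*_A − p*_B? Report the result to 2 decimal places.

A: p*_A = 1 − 0.317/1.063 = 0.7018.
B: p*_B = 1 − 0.264/0.743 = 0.6447.
p*_A − p*_B = 0.7018 − 0.6447 = 0.0571.

0.06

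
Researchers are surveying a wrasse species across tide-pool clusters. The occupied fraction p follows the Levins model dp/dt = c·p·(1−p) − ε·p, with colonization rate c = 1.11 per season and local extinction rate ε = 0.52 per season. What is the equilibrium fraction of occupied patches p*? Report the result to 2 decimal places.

0.53

Setting dp/dt = 0 and dividing through by p* gives c·(1−p*) = ε.
So p* = 1 − ε/c = 1 − 0.52/1.11 = 1 − 0.4685 = 0.5315.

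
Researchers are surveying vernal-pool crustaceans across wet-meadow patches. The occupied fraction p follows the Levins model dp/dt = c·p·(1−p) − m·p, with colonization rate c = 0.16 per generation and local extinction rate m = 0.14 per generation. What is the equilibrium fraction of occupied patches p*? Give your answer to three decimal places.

At equilibrium, colonization balances extinction: c·p*·(1−p*) = m·p*.
So p* = 1 − m/c = 1 − 0.14/0.16 = 1 − 0.8750 = 0.1250.

0.125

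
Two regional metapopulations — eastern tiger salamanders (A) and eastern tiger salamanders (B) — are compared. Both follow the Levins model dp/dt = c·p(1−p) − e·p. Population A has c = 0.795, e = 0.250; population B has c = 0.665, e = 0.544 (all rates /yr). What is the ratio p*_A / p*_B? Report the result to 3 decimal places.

A: p*_A = 1 − 0.250/0.795 = 0.6855.
B: p*_B = 1 − 0.544/0.665 = 0.1820.
p*_A / p*_B = 0.6855/0.1820 = 3.7676.

3.768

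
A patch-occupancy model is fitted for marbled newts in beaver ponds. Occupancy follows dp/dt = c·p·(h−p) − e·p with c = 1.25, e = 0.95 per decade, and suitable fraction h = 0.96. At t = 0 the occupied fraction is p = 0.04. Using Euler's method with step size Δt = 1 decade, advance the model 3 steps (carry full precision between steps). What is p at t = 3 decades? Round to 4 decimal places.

0.0673

Update rule: p ← p + [c·p·(h−p) − e·p]·Δt with Δt = 1.
  1  |  dp/dt·Δt = +0.008000  |  p_1 = 0.048000
  2  |  dp/dt·Δt = +0.009120  |  p_2 = 0.057120
  3  |  dp/dt·Δt = +0.010202  |  p_3 = 0.067322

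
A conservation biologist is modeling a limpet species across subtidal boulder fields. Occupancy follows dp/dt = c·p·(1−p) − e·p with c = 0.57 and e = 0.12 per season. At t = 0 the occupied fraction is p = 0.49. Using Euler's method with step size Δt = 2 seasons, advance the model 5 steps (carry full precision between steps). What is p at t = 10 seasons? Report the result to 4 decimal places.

0.7894

Update rule: p ← p + [c·p·(1−p) − e·p]·Δt with Δt = 2.
  1  |  dp/dt·Δt = +0.167286  |  p_1 = 0.657286
  2  |  dp/dt·Δt = +0.099049  |  p_2 = 0.756335
  3  |  dp/dt·Δt = +0.028573  |  p_3 = 0.784908
  4  |  dp/dt·Δt = +0.004085  |  p_4 = 0.788993
  5  |  dp/dt·Δt = +0.000432  |  p_5 = 0.789425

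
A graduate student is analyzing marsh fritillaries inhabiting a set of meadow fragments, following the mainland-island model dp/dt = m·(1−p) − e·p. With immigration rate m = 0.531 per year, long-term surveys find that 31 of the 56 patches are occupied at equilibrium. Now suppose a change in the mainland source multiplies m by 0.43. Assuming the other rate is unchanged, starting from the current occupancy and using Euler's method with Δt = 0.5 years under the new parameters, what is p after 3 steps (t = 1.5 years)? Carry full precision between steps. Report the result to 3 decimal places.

0.410

Observed p* = 31/56 = 0.55357.
Balance m(1−p*) = e·p* gives e = m(1−p*)/p* = 0.531×0.44643/0.55357 = 0.42823.
Starting from p₀ = 0.55357; update p ← p + (dp/dt)·Δt with the new parameters.
  1  |  dp/dt·Δt = -0.067560  |  p_1 = 0.486011
  2  |  dp/dt·Δt = -0.045382  |  p_2 = 0.440629
  3  |  dp/dt·Δt = -0.030484  |  p_3 = 0.410146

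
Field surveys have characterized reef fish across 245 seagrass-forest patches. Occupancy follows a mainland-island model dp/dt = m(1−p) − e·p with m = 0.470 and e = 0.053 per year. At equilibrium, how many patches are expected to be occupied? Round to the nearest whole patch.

p* = m/(m+e) = 0.470/0.5230 = 0.8987.
Expected occupied patches = N × p* = 245 × 0.8987 = 220.17 ≈ 220.

220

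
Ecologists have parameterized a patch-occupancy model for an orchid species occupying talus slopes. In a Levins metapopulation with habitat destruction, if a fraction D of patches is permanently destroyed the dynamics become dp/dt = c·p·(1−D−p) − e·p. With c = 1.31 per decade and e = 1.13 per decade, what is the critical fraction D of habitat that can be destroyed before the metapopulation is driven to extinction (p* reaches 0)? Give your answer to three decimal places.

0.137

The nontrivial equilibrium is p* = (1−D) − e/c; extinction occurs when this hits zero.
So D_crit = 1 − e/c = 1 − 1.13/1.31 = 1 − 0.8626 = 0.1374.
This equals the undisturbed p*, a classic result of Lande's extension.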